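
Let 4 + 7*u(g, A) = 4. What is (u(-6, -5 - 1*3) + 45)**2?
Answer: 2025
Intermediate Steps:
u(g, A) = 0 (u(g, A) = -4/7 + (1/7)*4 = -4/7 + 4/7 = 0)
(u(-6, -5 - 1*3) + 45)**2 = (0 + 45)**2 = 45**2 = 2025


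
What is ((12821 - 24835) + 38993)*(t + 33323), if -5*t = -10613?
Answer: 4781434212/5 ≈ 9.5629e+8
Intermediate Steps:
t = 10613/5 (t = -⅕*(-10613) = 10613/5 ≈ 2122.6)
((12821 - 24835) + 38993)*(t + 33323) = ((12821 - 24835) + 38993)*(10613/5 + 33323) = (-12014 + 38993)*(177228/5) = 26979*(177228/5) = 4781434212/5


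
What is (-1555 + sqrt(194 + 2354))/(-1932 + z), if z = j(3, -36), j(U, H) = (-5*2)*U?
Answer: 1555/1962 - 7*sqrt(13)/981 ≈ 0.76683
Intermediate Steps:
j(U, H) = -10*U
z = -30 (z = -10*3 = -30)
(-1555 + sqrt(194 + 2354))/(-1932 + z) = (-1555 + sqrt(194 + 2354))/(-1932 - 30) = (-1555 + sqrt(2548))/(-1962) = (-1555 + 14*sqrt(13))*(-1/1962) = 1555/1962 - 7*sqrt(13)/981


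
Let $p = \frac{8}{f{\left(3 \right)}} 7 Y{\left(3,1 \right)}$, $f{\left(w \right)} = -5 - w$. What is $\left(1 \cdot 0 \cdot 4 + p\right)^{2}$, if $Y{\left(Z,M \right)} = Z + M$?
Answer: $784$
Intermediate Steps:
$Y{\left(Z,M \right)} = M + Z$
$p = -28$ ($p = \frac{8}{-5 - 3} \cdot 7 \left(1 + 3\right) = \frac{8}{-5 - 3} \cdot 7 \cdot 4 = \frac{8}{-8} \cdot 7 \cdot 4 = 8 \left(- \frac{1}{8}\right) 7 \cdot 4 = \left(-1\right) 7 \cdot 4 = \left(-7\right) 4 = -28$)
$\left(1 \cdot 0 \cdot 4 + p\right)^{2} = \left(1 \cdot 0 \cdot 4 - 28\right)^{2} = \left(0 \cdot 4 - 28\right)^{2} = \left(0 - 28\right)^{2} = \left(-28\right)^{2} = 784$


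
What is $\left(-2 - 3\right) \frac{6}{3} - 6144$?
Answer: $-6154$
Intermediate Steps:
$\left(-2 - 3\right) \frac{6}{3} - 6144 = - 5 \cdot 6 \cdot \frac{1}{3} - 6144 = \left(-5\right) 2 - 6144 = -10 - 6144 = -6154$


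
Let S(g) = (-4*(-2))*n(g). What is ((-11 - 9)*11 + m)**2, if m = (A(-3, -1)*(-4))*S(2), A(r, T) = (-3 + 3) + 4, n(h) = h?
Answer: 226576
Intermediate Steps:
A(r, T) = 4 (A(r, T) = 0 + 4 = 4)
S(g) = 8*g (S(g) = (-4*(-2))*g = 8*g)
m = -256 (m = (4*(-4))*(8*2) = -16*16 = -256)
((-11 - 9)*11 + m)**2 = ((-11 - 9)*11 - 256)**2 = (-20*11 - 256)**2 = (-220 - 256)**2 = (-476)**2 = 226576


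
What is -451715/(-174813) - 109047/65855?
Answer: 10684858114/11512310115 ≈ 0.92812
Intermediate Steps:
-451715/(-174813) - 109047/65855 = -451715*(-1/174813) - 109047*1/65855 = 451715/174813 - 109047/65855 = 10684858114/11512310115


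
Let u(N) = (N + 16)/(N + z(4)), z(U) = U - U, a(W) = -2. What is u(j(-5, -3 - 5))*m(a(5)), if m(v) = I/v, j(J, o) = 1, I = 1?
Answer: -17/2 ≈ -8.5000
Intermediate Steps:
z(U) = 0
u(N) = (16 + N)/N (u(N) = (N + 16)/(N + 0) = (16 + N)/N)
m(v) = 1/v
u(j(-5, -3 - 5))*m(a(5)) = ((16 + 1)/1)/(-2) = (1*17)*(-½) = 17*(-½) = -17/2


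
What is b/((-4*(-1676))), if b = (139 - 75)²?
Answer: 256/419 ≈ 0.61098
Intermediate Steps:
b = 4096 (b = 64² = 4096)
b/((-4*(-1676))) = 4096/((-4*(-1676))) = 4096/6704 = 4096*(1/6704) = 256/419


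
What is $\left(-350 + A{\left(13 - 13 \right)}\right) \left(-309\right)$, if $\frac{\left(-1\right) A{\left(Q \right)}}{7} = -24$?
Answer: $56238$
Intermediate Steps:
$A{\left(Q \right)} = 168$ ($A{\left(Q \right)} = \left(-7\right) \left(-24\right) = 168$)
$\left(-350 + A{\left(13 - 13 \right)}\right) \left(-309\right) = \left(-350 + 168\right) \left(-309\right) = \left(-182\right) \left(-309\right) = 56238$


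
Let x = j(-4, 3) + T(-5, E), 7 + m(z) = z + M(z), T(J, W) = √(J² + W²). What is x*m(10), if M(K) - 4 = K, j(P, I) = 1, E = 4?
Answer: 17 + 17*√41 ≈ 125.85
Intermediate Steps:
M(K) = 4 + K
m(z) = -3 + 2*z (m(z) = -7 + (z + (4 + z)) = -7 + (4 + 2*z) = -3 + 2*z)
x = 1 + √41 (x = 1 + √((-5)² + 4²) = 1 + √(25 + 16) = 1 + √41 ≈ 7.4031)
x*m(10) = (1 + √41)*(-3 + 2*10) = (1 + √41)*(-3 + 20) = (1 + √41)*17 = 17 + 17*√41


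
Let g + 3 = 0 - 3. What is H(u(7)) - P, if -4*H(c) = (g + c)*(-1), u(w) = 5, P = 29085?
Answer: -116341/4 ≈ -29085.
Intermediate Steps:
g = -6 (g = -3 + (0 - 3) = -3 - 3 = -6)
H(c) = -3/2 + c/4 (H(c) = -(-6 + c)*(-1)/4 = -(6 - c)/4 = -3/2 + c/4)
H(u(7)) - P = (-3/2 + (¼)*5) - 1*29085 = (-3/2 + 5/4) - 29085 = -¼ - 29085 = -116341/4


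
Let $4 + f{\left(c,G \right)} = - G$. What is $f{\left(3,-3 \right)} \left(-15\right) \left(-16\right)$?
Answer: $-240$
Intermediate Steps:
$f{\left(c,G \right)} = -4 - G$
$f{\left(3,-3 \right)} \left(-15\right) \left(-16\right) = \left(-4 - -3\right) \left(-15\right) \left(-16\right) = \left(-4 + 3\right) \left(-15\right) \left(-16\right) = \left(-1\right) \left(-15\right) \left(-16\right) = 15 \left(-16\right) = -240$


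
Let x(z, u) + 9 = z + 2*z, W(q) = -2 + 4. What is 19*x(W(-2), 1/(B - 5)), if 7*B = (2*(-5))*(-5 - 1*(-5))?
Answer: -57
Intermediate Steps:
W(q) = 2
B = 0 (B = ((2*(-5))*(-5 - 1*(-5)))/7 = (-10*(-5 + 5))/7 = (-10*0)/7 = (⅐)*0 = 0)
x(z, u) = -9 + 3*z (x(z, u) = -9 + (z + 2*z) = -9 + 3*z)
19*x(W(-2), 1/(B - 5)) = 19*(-9 + 3*2) = 19*(-9 + 6) = 19*(-3) = -57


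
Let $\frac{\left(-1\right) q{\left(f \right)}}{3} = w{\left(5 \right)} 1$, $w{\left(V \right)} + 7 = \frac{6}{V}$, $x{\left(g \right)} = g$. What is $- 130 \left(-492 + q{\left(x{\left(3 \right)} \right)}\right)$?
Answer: $61698$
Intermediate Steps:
$w{\left(V \right)} = -7 + \frac{6}{V}$
$q{\left(f \right)} = \frac{87}{5}$ ($q{\left(f \right)} = - 3 \left(-7 + \frac{6}{5}\right) 1 = - 3 \left(\left(- \frac{29}{5}\right) 1\right) = \left(-3\right) \left(- \frac{29}{5}\right) = \frac{87}{5}$)
$- 130 \left(-492 + q{\left(x{\left(3 \right)} \right)}\right) = - 130 \left(-492 + \frac{87}{5}\right) = \left(-130\right) \left(- \frac{2373}{5}\right) = 61698$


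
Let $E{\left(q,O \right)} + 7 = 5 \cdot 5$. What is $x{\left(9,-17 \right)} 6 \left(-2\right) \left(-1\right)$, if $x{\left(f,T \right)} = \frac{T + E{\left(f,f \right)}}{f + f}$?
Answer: $\frac{2}{3} \approx 0.66667$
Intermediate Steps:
$E{\left(q,O \right)} = 18$ ($E{\left(q,O \right)} = -7 + 5 \cdot 5 = -7 + 25 = 18$)
$x{\left(f,T \right)} = \frac{18 + T}{2 f}$ ($x{\left(f,T \right)} = \frac{T + 18}{f + f} = \frac{18 + T}{2 f}$)
$x{\left(9,-17 \right)} 6 \left(-2\right) \left(-1\right) = \frac{18 - 17}{2 \cdot 9} \cdot 6 \left(-2\right) \left(-1\right) = \frac{1}{2} \cdot \frac{1}{9} \cdot 1 \left(\left(-12\right) \left(-1\right)\right) = \frac{1}{18} \cdot 12 = \frac{2}{3}$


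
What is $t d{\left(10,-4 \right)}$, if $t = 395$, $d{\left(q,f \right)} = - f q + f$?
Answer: $14220$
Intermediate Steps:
$d{\left(q,f \right)} = f - f q$ ($d{\left(q,f \right)} = - f q + f = f - f q$)
$t d{\left(10,-4 \right)} = 395 \left(- 4 \left(1 - 10\right)\right) = 395 \left(\left(-4\right) \left(-9\right)\right) = 395 \cdot 36 = 14220$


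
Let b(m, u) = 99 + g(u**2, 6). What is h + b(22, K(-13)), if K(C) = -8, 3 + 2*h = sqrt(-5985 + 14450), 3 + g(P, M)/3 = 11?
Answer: 243/2 + sqrt(8465)/2 ≈ 167.50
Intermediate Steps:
g(P, M) = 24 (g(P, M) = -9 + 3*11 = -9 + 33 = 24)
h = -3/2 + sqrt(8465)/2 (h = -3/2 + sqrt(-5985 + 14450)/2 = -3/2 + sqrt(8465)/2 ≈ 44.503)
b(m, u) = 123 (b(m, u) = 99 + 24 = 123)
h + b(22, K(-13)) = (-3/2 + sqrt(8465)/2) + 123 = 243/2 + sqrt(8465)/2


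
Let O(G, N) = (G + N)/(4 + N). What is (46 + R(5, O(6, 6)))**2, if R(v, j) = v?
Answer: 2601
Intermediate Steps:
O(G, N) = (G + N)/(4 + N)
(46 + R(5, O(6, 6)))**2 = (46 + 5)**2 = 51**2 = 2601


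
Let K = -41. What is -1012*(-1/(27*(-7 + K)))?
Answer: -253/324 ≈ -0.78086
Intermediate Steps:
-1012*(-1/(27*(-7 + K))) = -1012*(-1/(27*(-7 - 41))) = -1012/((-27*(-48))) = -1012/1296 = -1012*1/1296 = -253/324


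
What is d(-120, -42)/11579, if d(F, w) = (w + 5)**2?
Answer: 1369/11579 ≈ 0.11823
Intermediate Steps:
d(F, w) = (5 + w)**2
d(-120, -42)/11579 = (5 - 42)**2/11579 = (-37)**2*(1/11579) = 1369*(1/11579) = 1369/11579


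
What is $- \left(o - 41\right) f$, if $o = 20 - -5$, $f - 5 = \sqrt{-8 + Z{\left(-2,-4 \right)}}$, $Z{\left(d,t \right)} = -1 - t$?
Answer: $80 + 16 i \sqrt{5} \approx 80.0 + 35.777 i$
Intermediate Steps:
$f = 5 + i \sqrt{5}$ ($f = 5 + \sqrt{-8 - -3} = 5 + \sqrt{-8 + \left(-1 + 4\right)} = 5 + \sqrt{-8 + 3} = 5 + \sqrt{-5} = 5 + i \sqrt{5} \approx 5.0 + 2.2361 i$)
$o = 25$ ($o = 20 + 5 = 25$)
$- \left(o - 41\right) f = - \left(25 - 41\right) \left(5 + i \sqrt{5}\right) = - \left(-16\right) \left(5 + i \sqrt{5}\right) = - (-80 - 16 i \sqrt{5}) = 80 + 16 i \sqrt{5}$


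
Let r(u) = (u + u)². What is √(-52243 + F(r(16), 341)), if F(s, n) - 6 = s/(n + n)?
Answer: 9*I*√74987605/341 ≈ 228.55*I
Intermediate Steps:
r(u) = 4*u² (r(u) = (2*u)² = 4*u²)
F(s, n) = 6 + s/(2*n) (F(s, n) = 6 + s/(n + n) = 6 + s/((2*n)) = 6 + s*(1/(2*n)) = 6 + s/(2*n))
√(-52243 + F(r(16), 341)) = √(-52243 + (6 + (½)*(4*16²)/341)) = √(-52243 + (6 + (½)*(4*256)*(1/341))) = √(-52243 + (6 + (½)*1024*(1/341))) = √(-52243 + (6 + 512/341)) = √(-52243 + 2558/341) = √(-17812305/341) = 9*I*√74987605/341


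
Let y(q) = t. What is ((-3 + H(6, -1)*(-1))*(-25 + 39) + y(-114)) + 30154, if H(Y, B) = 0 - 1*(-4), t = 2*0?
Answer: 30056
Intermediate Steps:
t = 0
H(Y, B) = 4 (H(Y, B) = 0 + 4 = 4)
y(q) = 0
((-3 + H(6, -1)*(-1))*(-25 + 39) + y(-114)) + 30154 = ((-3 + 4*(-1))*(-25 + 39) + 0) + 30154 = ((-3 - 4)*14 + 0) + 30154 = (-7*14 + 0) + 30154 = (-98 + 0) + 30154 = -98 + 30154 = 30056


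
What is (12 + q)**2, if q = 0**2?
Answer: 144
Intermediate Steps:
q = 0
(12 + q)**2 = (12 + 0)**2 = 12**2 = 144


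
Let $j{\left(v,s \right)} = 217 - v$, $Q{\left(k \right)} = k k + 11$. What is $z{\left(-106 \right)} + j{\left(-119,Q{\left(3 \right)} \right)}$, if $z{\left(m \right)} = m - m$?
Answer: $336$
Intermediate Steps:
$Q{\left(k \right)} = 11 + k^{2}$ ($Q{\left(k \right)} = k^{2} + 11 = 11 + k^{2}$)
$z{\left(m \right)} = 0$
$z{\left(-106 \right)} + j{\left(-119,Q{\left(3 \right)} \right)} = 0 + \left(217 - -119\right) = 0 + \left(217 + 119\right) = 0 + 336 = 336$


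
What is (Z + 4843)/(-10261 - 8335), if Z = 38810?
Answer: -43653/18596 ≈ -2.3474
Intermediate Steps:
(Z + 4843)/(-10261 - 8335) = (38810 + 4843)/(-10261 - 8335) = 43653/(-18596) = 43653*(-1/18596) = -43653/18596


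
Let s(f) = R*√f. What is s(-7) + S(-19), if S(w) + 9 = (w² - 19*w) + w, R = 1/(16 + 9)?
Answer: 694 + I*√7/25 ≈ 694.0 + 0.10583*I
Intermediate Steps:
R = 1/25 ≈ 0.040000
S(w) = -9 + w² - 18*w (S(w) = -9 + ((w² - 19*w) + w) = -9 + (w² - 18*w) = -9 + w² - 18*w)
s(f) = √f/25
s(-7) + S(-19) = √(-7)/25 + (-9 + (-19)² - 18*(-19)) = (I*√7)/25 + (-9 + 361 + 342) = I*√7/25 + 694 = 694 + I*√7/25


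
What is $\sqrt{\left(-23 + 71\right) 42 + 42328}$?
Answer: $2 \sqrt{11086} \approx 210.58$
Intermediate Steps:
$\sqrt{\left(-23 + 71\right) 42 + 42328} = \sqrt{48 \cdot 42 + 42328} = \sqrt{2016 + 42328} = \sqrt{44344} = 2 \sqrt{11086}$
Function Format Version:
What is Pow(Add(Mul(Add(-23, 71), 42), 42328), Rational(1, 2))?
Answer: Mul(2, Pow(11086, Rational(1, 2))) ≈ 210.58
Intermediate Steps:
Pow(Add(Mul(Add(-23, 71), 42), 42328), Rational(1, 2)) = Pow(Add(Mul(48, 42), 42328), Rational(1, 2)) = Pow(Add(2016, 42328), Rational(1, 2)) = Pow(44344, Rational(1, 2)) = Mul(2, Pow(11086, Rational(1, 2)))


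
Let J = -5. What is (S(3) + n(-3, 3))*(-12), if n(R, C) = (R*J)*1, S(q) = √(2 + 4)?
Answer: -180 - 12*√6 ≈ -209.39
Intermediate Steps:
S(q) = √6
n(R, C) = -5*R (n(R, C) = (R*(-5))*1 = -5*R*1 = -5*R)
(S(3) + n(-3, 3))*(-12) = (√6 - 5*(-3))*(-12) = (√6 + 15)*(-12) = (15 + √6)*(-12) = -180 - 12*√6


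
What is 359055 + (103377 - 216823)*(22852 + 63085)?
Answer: -9748849847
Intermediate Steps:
359055 + (103377 - 216823)*(22852 + 63085) = 359055 - 113446*85937 = 359055 - 9749208902 = -9748849847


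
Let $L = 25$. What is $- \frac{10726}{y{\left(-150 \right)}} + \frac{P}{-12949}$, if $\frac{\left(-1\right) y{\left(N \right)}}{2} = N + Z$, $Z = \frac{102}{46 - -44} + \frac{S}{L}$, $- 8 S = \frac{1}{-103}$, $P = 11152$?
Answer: $- \frac{4394329017064}{119130243193} \approx -36.887$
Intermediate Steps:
$S = \frac{1}{824}$ ($S = - \frac{1}{8 \left(-103\right)} = \left(- \frac{1}{8}\right) \left(- \frac{1}{103}\right) = \frac{1}{824} \approx 0.0012136$)
$Z = \frac{70043}{61800}$ ($Z = \frac{102}{46 - -44} + \frac{1}{824 \cdot 25} = \frac{102}{46 + 44} + \frac{1}{824} \cdot \frac{1}{25} = \frac{102}{90} + \frac{1}{20600} = 102 \cdot \frac{1}{90} + \frac{1}{20600} = \frac{17}{15} + \frac{1}{20600} = \frac{70043}{61800} \approx 1.1334$)
$y{\left(N \right)} = - \frac{70043}{30900} - 2 N$ ($y{\left(N \right)} = - 2 \left(N + \frac{70043}{61800}\right) = - 2 \left(\frac{70043}{61800} + N\right) = - \frac{70043}{30900} - 2 N$)
$- \frac{10726}{y{\left(-150 \right)}} + \frac{P}{-12949} = - \frac{10726}{- \frac{70043}{30900} - -300} + \frac{11152}{-12949} = - \frac{10726}{- \frac{70043}{30900} + 300} + 11152 \left(- \frac{1}{12949}\right) = - \frac{10726}{\frac{9199957}{30900}} - \frac{11152}{12949} = \left(-10726\right) \frac{30900}{9199957} - \frac{11152}{12949} = - \frac{331433400}{9199957} - \frac{11152}{12949} = - \frac{4394329017064}{119130243193}$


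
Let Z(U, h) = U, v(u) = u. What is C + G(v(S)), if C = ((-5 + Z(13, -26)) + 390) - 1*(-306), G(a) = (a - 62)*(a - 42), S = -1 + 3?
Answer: 3104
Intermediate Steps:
S = 2
G(a) = (-62 + a)*(-42 + a)
C = 704 (C = ((-5 + 13) + 390) - 1*(-306) = (8 + 390) + 306 = 398 + 306 = 704)
C + G(v(S)) = 704 + (2604 + 2² - 104*2) = 704 + (2604 + 4 - 208) = 704 + 2400 = 3104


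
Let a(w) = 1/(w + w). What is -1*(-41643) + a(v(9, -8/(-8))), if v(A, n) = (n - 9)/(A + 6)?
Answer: 666273/16 ≈ 41642.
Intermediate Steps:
v(A, n) = (-9 + n)/(6 + A)
a(w) = 1/(2*w)
-1*(-41643) + a(v(9, -8/(-8))) = -1*(-41643) + 1/(2*(((-9 - 8/(-8))/(6 + 9)))) = 41643 + 1/(2*(((-9 - 8*(-⅛))/15))) = 41643 + 1/(2*(((-9 + 1)/15))) = 41643 + 1/(2*(((1/15)*(-8)))) = 41643 + 1/(2*(-8/15)) = 41643 + (½)*(-15/8) = 41643 - 15/16 = 666273/16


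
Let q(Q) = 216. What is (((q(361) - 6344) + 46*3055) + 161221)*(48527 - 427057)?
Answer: -111902174190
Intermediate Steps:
(((q(361) - 6344) + 46*3055) + 161221)*(48527 - 427057) = (((216 - 6344) + 46*3055) + 161221)*(48527 - 427057) = ((-6128 + 140530) + 161221)*(-378530) = (134402 + 161221)*(-378530) = 295623*(-378530) = -111902174190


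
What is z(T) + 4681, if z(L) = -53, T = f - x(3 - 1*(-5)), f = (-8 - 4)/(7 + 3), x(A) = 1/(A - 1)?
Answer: 4628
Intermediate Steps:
x(A) = 1/(-1 + A)
f = -6/5 (f = -12/10 = -12*⅒ = -6/5 ≈ -1.2000)
T = -47/35 (T = -6/5 - 1/(-1 + (3 - 1*(-5))) = -6/5 - 1/(-1 + (3 + 5)) = -6/5 - 1/(-1 + 8) = -6/5 - 1/7 = -6/5 - 1*⅐ = -6/5 - ⅐ = -47/35 ≈ -1.3429)
z(T) + 4681 = -53 + 4681 = 4628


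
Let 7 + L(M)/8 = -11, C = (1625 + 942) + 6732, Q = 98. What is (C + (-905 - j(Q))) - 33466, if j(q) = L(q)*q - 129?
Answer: -10831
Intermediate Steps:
C = 9299 (C = 2567 + 6732 = 9299)
L(M) = -144 (L(M) = -56 + 8*(-11) = -56 - 88 = -144)
j(q) = -129 - 144*q (j(q) = -144*q - 129 = -129 - 144*q)
(C + (-905 - j(Q))) - 33466 = (9299 + (-905 - (-129 - 144*98))) - 33466 = (9299 + (-905 - (-129 - 14112))) - 33466 = (9299 + (-905 - 1*(-14241))) - 33466 = (9299 + (-905 + 14241)) - 33466 = (9299 + 13336) - 33466 = 22635 - 33466 = -10831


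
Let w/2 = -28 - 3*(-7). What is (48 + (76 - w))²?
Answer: 19044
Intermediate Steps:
w = -14 (w = 2*(-28 - 3*(-7)) = 2*(-28 + 21) = 2*(-7) = -14)
(48 + (76 - w))² = (48 + (76 - 1*(-14)))² = (48 + (76 + 14))² = (48 + 90)² = 138² = 19044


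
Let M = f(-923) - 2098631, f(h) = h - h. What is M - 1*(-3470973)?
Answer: 1372342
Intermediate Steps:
f(h) = 0
M = -2098631 (M = 0 - 2098631 = -2098631)
M - 1*(-3470973) = -2098631 - 1*(-3470973) = -2098631 + 3470973 = 1372342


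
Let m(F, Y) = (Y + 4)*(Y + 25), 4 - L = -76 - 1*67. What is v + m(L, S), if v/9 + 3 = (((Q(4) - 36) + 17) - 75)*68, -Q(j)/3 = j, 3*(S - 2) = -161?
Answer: -572651/9 ≈ -63628.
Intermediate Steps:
S = -155/3 (S = 2 + (1/3)*(-161) = 2 - 161/3 = -155/3 ≈ -51.667)
L = 147 (L = 4 - (-76 - 1*67) = 4 - (-76 - 67) = 4 - 1*(-143) = 4 + 143 = 147)
Q(j) = -3*j
m(F, Y) = (4 + Y)*(25 + Y)
v = -64899 (v = -27 + 9*((((-3*4 - 36) + 17) - 75)*68) = -27 + 9*((((-12 - 36) + 17) - 75)*68) = -27 + 9*(((-48 + 17) - 75)*68) = -27 + 9*((-31 - 75)*68) = -27 + 9*(-106*68) = -27 + 9*(-7208) = -27 - 64872 = -64899)
v + m(L, S) = -64899 + (100 + (-155/3)**2 + 29*(-155/3)) = -64899 + (100 + 24025/9 - 4495/3) = -64899 + 11440/9 = -572651/9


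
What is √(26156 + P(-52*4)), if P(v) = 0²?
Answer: 2*√6539 ≈ 161.73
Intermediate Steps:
P(v) = 0
√(26156 + P(-52*4)) = √(26156 + 0) = √26156 = 2*√6539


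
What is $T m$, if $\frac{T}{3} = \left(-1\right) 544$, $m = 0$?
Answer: $0$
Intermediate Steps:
$T = -1632$ ($T = 3 \left(\left(-1\right) 544\right) = 3 \left(-544\right) = -1632$)
$T m = \left(-1632\right) 0 = 0$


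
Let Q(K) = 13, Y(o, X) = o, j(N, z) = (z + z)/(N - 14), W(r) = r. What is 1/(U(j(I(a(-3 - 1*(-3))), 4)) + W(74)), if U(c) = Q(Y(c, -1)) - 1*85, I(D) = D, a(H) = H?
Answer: 1/2 ≈ 0.50000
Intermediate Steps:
j(N, z) = 2*z/(-14 + N) (j(N, z) = (2*z)/(-14 + N) = 2*z/(-14 + N))
U(c) = -72 (U(c) = 13 - 1*85 = 13 - 85 = -72)
1/(U(j(I(a(-3 - 1*(-3))), 4)) + W(74)) = 1/(-72 + 74) = 1/2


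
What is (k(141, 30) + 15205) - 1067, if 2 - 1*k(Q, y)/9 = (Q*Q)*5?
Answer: -880489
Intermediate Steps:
k(Q, y) = 18 - 45*Q² (k(Q, y) = 18 - 9*Q*Q*5 = 18 - 9*Q²*5 = 18 - 45*Q²)
(k(141, 30) + 15205) - 1067 = ((18 - 45*141²) + 15205) - 1067 = ((18 - 45*19881) + 15205) - 1067 = ((18 - 894645) + 15205) - 1067 = (-894627 + 15205) - 1067 = -879422 - 1067 = -880489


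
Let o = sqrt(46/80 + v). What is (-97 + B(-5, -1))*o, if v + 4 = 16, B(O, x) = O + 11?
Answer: -91*sqrt(5030)/20 ≈ -322.70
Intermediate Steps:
B(O, x) = 11 + O
v = 12 (v = -4 + 16 = 12)
o = sqrt(5030)/20 (o = sqrt(46/80 + 12) = sqrt(46*(1/80) + 12) = sqrt(23/40 + 12) = sqrt(503/40) = sqrt(5030)/20 ≈ 3.5461)
(-97 + B(-5, -1))*o = (-97 + (11 - 5))*(sqrt(5030)/20) = (-97 + 6)*(sqrt(5030)/20) = -91*sqrt(5030)/20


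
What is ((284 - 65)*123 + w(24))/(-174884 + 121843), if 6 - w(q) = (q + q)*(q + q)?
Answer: -24639/53041 ≈ -0.46453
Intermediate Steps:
w(q) = 6 - 4*q² (w(q) = 6 - (q + q)*(q + q) = 6 - 2*q*2*q = 6 - 4*q²)
((284 - 65)*123 + w(24))/(-174884 + 121843) = ((284 - 65)*123 + (6 - 4*24²))/(-174884 + 121843) = (219*123 + (6 - 4*576))/(-53041) = (26937 + (6 - 2304))*(-1/53041) = (26937 - 2298)*(-1/53041) = 24639*(-1/53041) = -24639/53041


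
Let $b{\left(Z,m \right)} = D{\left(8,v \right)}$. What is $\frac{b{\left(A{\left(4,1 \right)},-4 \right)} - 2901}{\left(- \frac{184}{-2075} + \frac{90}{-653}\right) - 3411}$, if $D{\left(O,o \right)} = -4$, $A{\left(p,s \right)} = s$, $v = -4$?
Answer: $\frac{3936202375}{4621886323} \approx 0.85164$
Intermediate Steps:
$b{\left(Z,m \right)} = -4$
$\frac{b{\left(A{\left(4,1 \right)},-4 \right)} - 2901}{\left(- \frac{184}{-2075} + \frac{90}{-653}\right) - 3411} = \frac{-4 - 2901}{\left(- \frac{184}{-2075} + \frac{90}{-653}\right) - 3411} = - \frac{2905}{\left(\left(-184\right) \left(- \frac{1}{2075}\right) + 90 \left(- \frac{1}{653}\right)\right) - 3411} = - \frac{2905}{\left(\frac{184}{2075} - \frac{90}{653}\right) - 3411} = - \frac{2905}{- \frac{66598}{1354975} - 3411} = - \frac{2905}{- \frac{4621886323}{1354975}} = \left(-2905\right) \left(- \frac{1354975}{4621886323}\right) = \frac{3936202375}{4621886323}$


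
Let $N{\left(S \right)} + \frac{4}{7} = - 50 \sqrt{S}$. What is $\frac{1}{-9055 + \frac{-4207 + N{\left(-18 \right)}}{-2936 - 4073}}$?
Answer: $- \frac{5448887864189}{49336408589967286} - \frac{25758075 i \sqrt{2}}{98672817179934572} \approx -0.00011044 - 3.6917 \cdot 10^{-10} i$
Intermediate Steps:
$N{\left(S \right)} = - \frac{4}{7} - 50 \sqrt{S}$
$\frac{1}{-9055 + \frac{-4207 + N{\left(-18 \right)}}{-2936 - 4073}} = \frac{1}{-9055 + \frac{-4207 - \left(\frac{4}{7} + 50 \sqrt{-18}\right)}{-2936 - 4073}} = \frac{1}{-9055 + \frac{-4207 - \left(\frac{4}{7} + 50 \cdot 3 i \sqrt{2}\right)}{-7009}} = \frac{1}{-9055 + \left(-4207 - \left(\frac{4}{7} + 150 i \sqrt{2}\right)\right) \left(- \frac{1}{7009}\right)} = \frac{1}{-9055 + \left(- \frac{29453}{7} - 150 i \sqrt{2}\right) \left(- \frac{1}{7009}\right)} = \frac{1}{-9055 + \left(\frac{29453}{49063} + \frac{150 i \sqrt{2}}{7009}\right)} = \frac{1}{- \frac{444236012}{49063} + \frac{150 i \sqrt{2}}{7009}}$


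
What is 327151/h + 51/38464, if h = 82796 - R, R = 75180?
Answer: 49155955/1144304 ≈ 42.957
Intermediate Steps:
h = 7616 (h = 82796 - 1*75180 = 82796 - 75180 = 7616)
327151/h + 51/38464 = 327151/7616 + 51/38464 = 49155955/1144304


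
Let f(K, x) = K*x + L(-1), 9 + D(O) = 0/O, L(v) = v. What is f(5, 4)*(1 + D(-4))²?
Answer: 1216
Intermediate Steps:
D(O) = -9 (D(O) = -9 + 0/O = -9 + 0 = -9)
f(K, x) = -1 + K*x (f(K, x) = K*x - 1 = -1 + K*x)
f(5, 4)*(1 + D(-4))² = (-1 + 5*4)*(1 - 9)² = (-1 + 20)*(-8)² = 19*64 = 1216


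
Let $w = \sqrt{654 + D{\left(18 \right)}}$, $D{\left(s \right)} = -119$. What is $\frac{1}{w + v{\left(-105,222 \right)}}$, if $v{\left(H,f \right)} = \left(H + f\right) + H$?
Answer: $- \frac{12}{391} + \frac{\sqrt{535}}{391} \approx 0.028466$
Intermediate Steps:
$v{\left(H,f \right)} = f + 2 H$
$w = \sqrt{535}$ ($w = \sqrt{654 - 119} = \sqrt{535} \approx 23.13$)
$\frac{1}{w + v{\left(-105,222 \right)}} = \frac{1}{\sqrt{535} + \left(222 + 2 \left(-105\right)\right)} = \frac{1}{\sqrt{535} + \left(222 - 210\right)} = \frac{1}{\sqrt{535} + 12} = \frac{1}{12 + \sqrt{535}}$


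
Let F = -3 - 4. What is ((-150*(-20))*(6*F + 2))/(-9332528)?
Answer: 7500/583283 ≈ 0.012858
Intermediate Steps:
F = -7
((-150*(-20))*(6*F + 2))/(-9332528) = ((-150*(-20))*(6*(-7) + 2))/(-9332528) = (3000*(-42 + 2))*(-1/9332528) = (3000*(-40))*(-1/9332528) = -120000*(-1/9332528) = 7500/583283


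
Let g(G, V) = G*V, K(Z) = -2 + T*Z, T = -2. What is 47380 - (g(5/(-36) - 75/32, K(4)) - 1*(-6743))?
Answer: 5848153/144 ≈ 40612.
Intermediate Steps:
K(Z) = -2 - 2*Z
47380 - (g(5/(-36) - 75/32, K(4)) - 1*(-6743)) = 47380 - ((5/(-36) - 75/32)*(-2 - 2*4) - 1*(-6743)) = 47380 - ((5*(-1/36) - 75*1/32)*(-2 - 8) + 6743) = 47380 - ((-5/36 - 75/32)*(-10) + 6743) = 47380 - (-715/288*(-10) + 6743) = 47380 - (3575/144 + 6743) = 47380 - 1*974567/144 = 47380 - 974567/144 = 5848153/144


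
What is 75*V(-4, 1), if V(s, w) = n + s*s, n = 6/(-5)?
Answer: 1110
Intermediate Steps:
n = -6/5 (n = 6*(-⅕) = -6/5 ≈ -1.2000)
V(s, w) = -6/5 + s² (V(s, w) = -6/5 + s*s = -6/5 + s²)
75*V(-4, 1) = 75*(-6/5 + (-4)²) = 75*(-6/5 + 16) = 75*(74/5) = 1110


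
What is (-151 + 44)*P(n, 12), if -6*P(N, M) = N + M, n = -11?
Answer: 107/6 ≈ 17.833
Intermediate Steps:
P(N, M) = -M/6 - N/6 (P(N, M) = -(N + M)/6 = -(M + N)/6 = -M/6 - N/6)
(-151 + 44)*P(n, 12) = (-151 + 44)*(-⅙*12 - ⅙*(-11)) = -107*(-2 + 11/6) = -107*(-⅙) = 107/6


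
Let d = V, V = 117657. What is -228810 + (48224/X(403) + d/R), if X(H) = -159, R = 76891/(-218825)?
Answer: -405571994497/719157 ≈ -5.6396e+5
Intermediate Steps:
R = -76891/218825 (R = 76891*(-1/218825) = -76891/218825 ≈ -0.35138)
d = 117657
-228810 + (48224/X(403) + d/R) = -228810 + (48224/(-159) + 117657/(-76891/218825)) = -228810 + (48224*(-1/159) + 117657*(-218825/76891)) = -228810 + (-48224/159 - 1514487825/4523) = -228810 - 241021681327/719157 = -405571994497/719157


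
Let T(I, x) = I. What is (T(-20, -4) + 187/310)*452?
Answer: -1358938/155 ≈ -8767.3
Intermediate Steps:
(T(-20, -4) + 187/310)*452 = (-20 + 187/310)*452 = -6013/310*452 = -1358938/155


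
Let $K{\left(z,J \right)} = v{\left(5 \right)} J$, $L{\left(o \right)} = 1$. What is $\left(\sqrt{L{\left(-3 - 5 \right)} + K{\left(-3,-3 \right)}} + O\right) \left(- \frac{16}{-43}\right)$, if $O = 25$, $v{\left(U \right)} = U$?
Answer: $\frac{400}{43} + \frac{16 i \sqrt{14}}{43} \approx 9.3023 + 1.3922 i$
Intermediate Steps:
$K{\left(z,J \right)} = 5 J$
$\left(\sqrt{L{\left(-3 - 5 \right)} + K{\left(-3,-3 \right)}} + O\right) \left(- \frac{16}{-43}\right) = \left(\sqrt{1 + 5 \left(-3\right)} + 25\right) \left(- \frac{16}{-43}\right) = \left(\sqrt{1 - 15} + 25\right) \left(\left(-16\right) \left(- \frac{1}{43}\right)\right) = \left(\sqrt{-14} + 25\right) \frac{16}{43} = \left(i \sqrt{14} + 25\right) \frac{16}{43} = \left(25 + i \sqrt{14}\right) \frac{16}{43} = \frac{400}{43} + \frac{16 i \sqrt{14}}{43}$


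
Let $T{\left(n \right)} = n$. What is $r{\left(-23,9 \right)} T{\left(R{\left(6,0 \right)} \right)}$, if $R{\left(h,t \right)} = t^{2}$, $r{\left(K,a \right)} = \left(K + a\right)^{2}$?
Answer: $0$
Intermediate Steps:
$r{\left(-23,9 \right)} T{\left(R{\left(6,0 \right)} \right)} = \left(-23 + 9\right)^{2} \cdot 0^{2} = \left(-14\right)^{2} \cdot 0 = 196 \cdot 0 = 0$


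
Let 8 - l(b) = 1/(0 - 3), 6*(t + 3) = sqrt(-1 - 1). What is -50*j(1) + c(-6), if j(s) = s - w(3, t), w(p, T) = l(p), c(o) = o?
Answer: 1082/3 ≈ 360.67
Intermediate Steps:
t = -3 + I*sqrt(2)/6 (t = -3 + sqrt(-1 - 1)/6 = -3 + sqrt(-2)/6 = -3 + (I*sqrt(2))/6 = -3 + I*sqrt(2)/6 ≈ -3.0 + 0.2357*I)
l(b) = 25/3 (l(b) = 8 - 1/(0 - 3) = 8 - 1/(-3) = 8 - 1*(-1/3) = 8 + 1/3 = 25/3)
w(p, T) = 25/3
j(s) = -25/3 + s (j(s) = s - 1*25/3 = s - 25/3 = -25/3 + s)
-50*j(1) + c(-6) = -50*(-25/3 + 1) - 6 = -50*(-22/3) - 6 = 1100/3 - 6 = 1082/3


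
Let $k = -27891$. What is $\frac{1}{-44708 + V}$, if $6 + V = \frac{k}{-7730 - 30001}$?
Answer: $- \frac{12577}{562358681} \approx -2.2365 \cdot 10^{-5}$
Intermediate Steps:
$V = - \frac{66165}{12577}$ ($V = -6 - \frac{27891}{-7730 - 30001} = -6 - \frac{27891}{-37731} = -6 - - \frac{9297}{12577} = -6 + \frac{9297}{12577} = - \frac{66165}{12577} \approx -5.2608$)
$\frac{1}{-44708 + V} = \frac{1}{-44708 - \frac{66165}{12577}} = \frac{1}{- \frac{562358681}{12577}} = - \frac{12577}{562358681}$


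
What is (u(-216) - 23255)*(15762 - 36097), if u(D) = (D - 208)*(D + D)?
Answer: -3251830855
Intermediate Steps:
u(D) = 2*D*(-208 + D) (u(D) = (-208 + D)*(2*D) = 2*D*(-208 + D))
(u(-216) - 23255)*(15762 - 36097) = (2*(-216)*(-208 - 216) - 23255)*(15762 - 36097) = (2*(-216)*(-424) - 23255)*(-20335) = (183168 - 23255)*(-20335) = 159913*(-20335) = -3251830855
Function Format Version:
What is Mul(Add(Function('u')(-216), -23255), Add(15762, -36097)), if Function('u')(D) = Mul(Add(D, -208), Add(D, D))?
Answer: -3251830855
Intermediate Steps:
Function('u')(D) = Mul(2, D, Add(-208, D)) (Function('u')(D) = Mul(Add(-208, D), Mul(2, D)) = Mul(2, D, Add(-208, D)))
Mul(Add(Function('u')(-216), -23255), Add(15762, -36097)) = Mul(Add(Mul(2, -216, Add(-208, -216)), -23255), Add(15762, -36097)) = Mul(Add(Mul(2, -216, -424), -23255), -20335) = Mul(Add(183168, -23255), -20335) = Mul(159913, -20335) = -3251830855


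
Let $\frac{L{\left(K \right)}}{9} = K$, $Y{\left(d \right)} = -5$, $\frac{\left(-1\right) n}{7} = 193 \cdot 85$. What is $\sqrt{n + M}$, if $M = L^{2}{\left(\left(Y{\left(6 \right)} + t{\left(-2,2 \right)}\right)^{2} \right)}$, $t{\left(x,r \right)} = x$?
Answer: $\sqrt{79646} \approx 282.22$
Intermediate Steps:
$n = -114835$ ($n = - 7 \cdot 193 \cdot 85 = \left(-7\right) 16405 = -114835$)
$L{\left(K \right)} = 9 K$
$M = 194481$ ($M = \left(9 \left(-5 - 2\right)^{2}\right)^{2} = \left(9 \left(-7\right)^{2}\right)^{2} = \left(9 \cdot 49\right)^{2} = 441^{2} = 194481$)
$\sqrt{n + M} = \sqrt{-114835 + 194481} = \sqrt{79646}$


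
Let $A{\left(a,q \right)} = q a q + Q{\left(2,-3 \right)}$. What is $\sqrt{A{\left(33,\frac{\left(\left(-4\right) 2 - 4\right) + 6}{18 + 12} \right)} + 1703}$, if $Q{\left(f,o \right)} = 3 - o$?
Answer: $\frac{\sqrt{42758}}{5} \approx 41.356$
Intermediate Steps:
$A{\left(a,q \right)} = 6 + a q^{2}$ ($A{\left(a,q \right)} = q a q + \left(3 - -3\right) = a q q + \left(3 + 3\right) = a q^{2} + 6 = 6 + a q^{2}$)
$\sqrt{A{\left(33,\frac{\left(\left(-4\right) 2 - 4\right) + 6}{18 + 12} \right)} + 1703} = \sqrt{\left(6 + 33 \left(\frac{\left(\left(-4\right) 2 - 4\right) + 6}{18 + 12}\right)^{2}\right) + 1703} = \sqrt{\left(6 + 33 \left(\frac{\left(-8 - 4\right) + 6}{30}\right)^{2}\right) + 1703} = \sqrt{\left(6 + 33 \left(\left(-12 + 6\right) \frac{1}{30}\right)^{2}\right) + 1703} = \sqrt{\left(6 + 33 \left(\left(-6\right) \frac{1}{30}\right)^{2}\right) + 1703} = \sqrt{\left(6 + 33 \left(- \frac{1}{5}\right)^{2}\right) + 1703} = \sqrt{\left(6 + 33 \cdot \frac{1}{25}\right) + 1703} = \sqrt{\left(6 + \frac{33}{25}\right) + 1703} = \sqrt{\frac{183}{25} + 1703} = \sqrt{\frac{42758}{25}} = \frac{\sqrt{42758}}{5}$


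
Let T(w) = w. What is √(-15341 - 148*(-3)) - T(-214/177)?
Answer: 214/177 + I*√14897 ≈ 1.209 + 122.05*I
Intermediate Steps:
√(-15341 - 148*(-3)) - T(-214/177) = √(-15341 - 148*(-3)) - (-214)/177 = √(-15341 + 444) - (-214)/177 = √(-14897) - 1*(-214/177) = I*√14897 + 214/177 = 214/177 + I*√14897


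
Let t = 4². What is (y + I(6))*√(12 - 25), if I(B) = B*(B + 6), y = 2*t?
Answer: 104*I*√13 ≈ 374.98*I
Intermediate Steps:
t = 16
y = 32 (y = 2*16 = 32)
I(B) = B*(6 + B)
(y + I(6))*√(12 - 25) = (32 + 6*(6 + 6))*√(12 - 25) = (32 + 6*12)*√(-13) = (32 + 72)*(I*√13) = 104*(I*√13) = 104*I*√13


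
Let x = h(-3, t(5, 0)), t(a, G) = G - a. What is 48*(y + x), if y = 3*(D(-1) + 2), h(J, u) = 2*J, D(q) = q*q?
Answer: 144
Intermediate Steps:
D(q) = q²
y = 9 (y = 3*((-1)² + 2) = 3*(1 + 2) = 3*3 = 9)
x = -6 (x = 2*(-3) = -6)
48*(y + x) = 48*(9 - 6) = 48*3 = 144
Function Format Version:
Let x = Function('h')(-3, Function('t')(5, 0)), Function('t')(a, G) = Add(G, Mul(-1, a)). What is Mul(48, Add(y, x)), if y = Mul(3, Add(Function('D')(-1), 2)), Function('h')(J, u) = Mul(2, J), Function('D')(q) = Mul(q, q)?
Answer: 144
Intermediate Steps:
Function('D')(q) = Pow(q, 2)
y = 9 (y = Mul(3, Add(Pow(-1, 2), 2)) = Mul(3, Add(1, 2)) = Mul(3, 3) = 9)
x = -6 (x = Mul(2, -3) = -6)
Mul(48, Add(y, x)) = Mul(48, Add(9, -6)) = Mul(48, 3) = 144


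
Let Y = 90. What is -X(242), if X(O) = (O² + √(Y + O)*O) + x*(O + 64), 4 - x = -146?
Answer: -104464 - 484*√83 ≈ -1.0887e+5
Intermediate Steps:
x = 150 (x = 4 - 1*(-146) = 4 + 146 = 150)
X(O) = 9600 + O² + 150*O + O*√(90 + O) (X(O) = (O² + √(90 + O)*O) + 150*(O + 64) = (O² + O*√(90 + O)) + 150*(64 + O) = (O² + O*√(90 + O)) + (9600 + 150*O) = 9600 + O² + 150*O + O*√(90 + O))
-X(242) = -(9600 + 242² + 150*242 + 242*√(90 + 242)) = -(9600 + 58564 + 36300 + 242*√332) = -(9600 + 58564 + 36300 + 242*(2*√83)) = -(9600 + 58564 + 36300 + 484*√83) = -(104464 + 484*√83) = -104464 - 484*√83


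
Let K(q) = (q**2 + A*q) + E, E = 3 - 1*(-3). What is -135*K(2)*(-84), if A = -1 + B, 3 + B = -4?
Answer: -68040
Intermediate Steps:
B = -7 (B = -3 - 4 = -7)
A = -8 (A = -1 - 7 = -8)
E = 6 (E = 3 + 3 = 6)
K(q) = 6 + q**2 - 8*q (K(q) = (q**2 - 8*q) + 6 = 6 + q**2 - 8*q)
-135*K(2)*(-84) = -135*(6 + 2**2 - 8*2)*(-84) = -135*(6 + 4 - 16)*(-84) = -135*(-6)*(-84) = 810*(-84) = -68040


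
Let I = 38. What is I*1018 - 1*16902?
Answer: 21782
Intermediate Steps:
I*1018 - 1*16902 = 38*1018 - 1*16902 = 38684 - 16902 = 21782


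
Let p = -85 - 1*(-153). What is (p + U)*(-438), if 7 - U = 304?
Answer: 100302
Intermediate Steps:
U = -297 (U = 7 - 1*304 = 7 - 304 = -297)
p = 68 (p = -85 + 153 = 68)
(p + U)*(-438) = (68 - 297)*(-438) = -229*(-438) = 100302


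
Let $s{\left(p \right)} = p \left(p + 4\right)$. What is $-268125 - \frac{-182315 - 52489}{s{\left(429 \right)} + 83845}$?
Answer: $- \frac{36143400723}{134801} \approx -2.6812 \cdot 10^{5}$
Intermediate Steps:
$s{\left(p \right)} = p \left(4 + p\right)$
$-268125 - \frac{-182315 - 52489}{s{\left(429 \right)} + 83845} = -268125 - \frac{-182315 - 52489}{429 \left(4 + 429\right) + 83845} = -268125 - - \frac{234804}{429 \cdot 433 + 83845} = -268125 - - \frac{234804}{185757 + 83845} = -268125 - - \frac{234804}{269602} = -268125 - \left(-234804\right) \frac{1}{269602} = -268125 - - \frac{117402}{134801} = -268125 + \frac{117402}{134801} = - \frac{36143400723}{134801}$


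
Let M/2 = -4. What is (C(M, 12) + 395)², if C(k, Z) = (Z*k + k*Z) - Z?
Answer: 36481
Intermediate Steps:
M = -8 (M = 2*(-4) = -8)
C(k, Z) = -Z + 2*Z*k (C(k, Z) = (Z*k + Z*k) - Z = 2*Z*k - Z = -Z + 2*Z*k)
(C(M, 12) + 395)² = (12*(-1 + 2*(-8)) + 395)² = (12*(-1 - 16) + 395)² = (12*(-17) + 395)² = (-204 + 395)² = 191² = 36481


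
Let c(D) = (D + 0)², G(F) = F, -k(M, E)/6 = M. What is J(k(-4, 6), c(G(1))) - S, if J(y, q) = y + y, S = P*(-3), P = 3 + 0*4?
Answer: 57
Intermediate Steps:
k(M, E) = -6*M
c(D) = D²
P = 3 (P = 3 + 0 = 3)
S = -9 (S = 3*(-3) = -9)
J(y, q) = 2*y
J(k(-4, 6), c(G(1))) - S = 2*(-6*(-4)) - 1*(-9) = 2*24 + 9 = 48 + 9 = 57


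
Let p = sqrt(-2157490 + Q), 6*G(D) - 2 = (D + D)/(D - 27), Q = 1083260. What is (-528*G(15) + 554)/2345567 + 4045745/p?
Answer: 598/2345567 - 47597*I*sqrt(1074230)/12638 ≈ 0.00025495 - 3903.5*I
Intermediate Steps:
G(D) = 1/3 + D/(3*(-27 + D)) (G(D) = 1/3 + ((D + D)/(D - 27))/6 = 1/3 + ((2*D)/(-27 + D))/6 = 1/3 + (2*D/(-27 + D))/6 = 1/3 + D/(3*(-27 + D)))
p = I*sqrt(1074230) (p = sqrt(-2157490 + 1083260) = sqrt(-1074230) = I*sqrt(1074230) ≈ 1036.5*I)
(-528*G(15) + 554)/2345567 + 4045745/p = (-176*(-27 + 2*15)/(-27 + 15) + 554)/2345567 + 4045745/((I*sqrt(1074230))) = (-176*(-27 + 30)/(-12) + 554)*(1/2345567) + 4045745*(-I*sqrt(1074230)/1074230) = (-176*(-1)*3/12 + 554)*(1/2345567) - 47597*I*sqrt(1074230)/12638 = (-528*(-1/12) + 554)*(1/2345567) - 47597*I*sqrt(1074230)/12638 = (44 + 554)*(1/2345567) - 47597*I*sqrt(1074230)/12638 = 598*(1/2345567) - 47597*I*sqrt(1074230)/12638 = 598/2345567 - 47597*I*sqrt(1074230)/12638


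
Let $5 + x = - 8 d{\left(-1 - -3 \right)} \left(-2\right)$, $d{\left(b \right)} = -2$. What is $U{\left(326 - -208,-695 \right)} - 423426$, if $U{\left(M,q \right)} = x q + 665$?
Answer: $-397046$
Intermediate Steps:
$x = -37$ ($x = -5 + \left(-8\right) \left(-2\right) \left(-2\right) = -5 + 16 \left(-2\right) = -5 - 32 = -37$)
$U{\left(M,q \right)} = 665 - 37 q$ ($U{\left(M,q \right)} = - 37 q + 665 = 665 - 37 q$)
$U{\left(326 - -208,-695 \right)} - 423426 = \left(665 - -25715\right) - 423426 = \left(665 + 25715\right) - 423426 = 26380 - 423426 = -397046$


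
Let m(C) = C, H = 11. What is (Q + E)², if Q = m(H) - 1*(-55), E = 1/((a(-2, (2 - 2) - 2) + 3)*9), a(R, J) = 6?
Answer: 28590409/6561 ≈ 4357.6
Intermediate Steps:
E = 1/81 (E = 1/((6 + 3)*9) = 1/(9*9) = 1/81 ≈ 0.012346)
Q = 66 (Q = 11 - 1*(-55) = 11 + 55 = 66)
(Q + E)² = (66 + 1/81)² = (5347/81)² = 28590409/6561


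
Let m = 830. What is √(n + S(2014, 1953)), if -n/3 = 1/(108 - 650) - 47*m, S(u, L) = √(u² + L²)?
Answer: √(34379202546 + 293764*√7870405)/542 ≈ 346.17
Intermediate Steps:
S(u, L) = √(L² + u²)
n = 63430263/542 (n = -3*(1/(108 - 650) - 47*830) = -3*(1/(-542) - 39010) = -3*(-1/542 - 39010) = -3*(-21143421/542) = 63430263/542 ≈ 1.1703e+5)
√(n + S(2014, 1953)) = √(63430263/542 + √(1953² + 2014²)) = √(63430263/542 + √(3814209 + 4056196)) = √(63430263/542 + √7870405)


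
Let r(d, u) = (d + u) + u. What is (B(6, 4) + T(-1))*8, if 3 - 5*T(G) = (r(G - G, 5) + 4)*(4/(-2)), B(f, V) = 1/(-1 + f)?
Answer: 256/5 ≈ 51.200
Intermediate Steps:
r(d, u) = d + 2*u
T(G) = 31/5 (T(G) = ⅗ - (((G - G) + 2*5) + 4)*4/(-2)/5 = ⅗ - ((0 + 10) + 4)*4*(-½)/5 = ⅗ - (10 + 4)*(-2)/5 = ⅗ - 14*(-2)/5 = ⅗ - ⅕*(-28) = ⅗ + 28/5 = 31/5)
(B(6, 4) + T(-1))*8 = (1/(-1 + 6) + 31/5)*8 = (1/5 + 31/5)*8 = (⅕ + 31/5)*8 = (32/5)*8 = 256/5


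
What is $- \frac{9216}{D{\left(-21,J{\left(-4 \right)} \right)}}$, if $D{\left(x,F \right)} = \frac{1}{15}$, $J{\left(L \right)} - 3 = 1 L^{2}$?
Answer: $-138240$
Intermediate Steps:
$J{\left(L \right)} = 3 + L^{2}$ ($J{\left(L \right)} = 3 + 1 L^{2} = 3 + L^{2}$)
$D{\left(x,F \right)} = \frac{1}{15}$
$- \frac{9216}{D{\left(-21,J{\left(-4 \right)} \right)}} = - 9216 \frac{1}{\frac{1}{15}} = \left(-9216\right) 15 = -138240$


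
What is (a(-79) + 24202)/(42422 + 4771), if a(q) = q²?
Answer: 30443/47193 ≈ 0.64507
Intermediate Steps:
(a(-79) + 24202)/(42422 + 4771) = ((-79)² + 24202)/(42422 + 4771) = (6241 + 24202)/47193 = 30443*(1/47193) = 30443/47193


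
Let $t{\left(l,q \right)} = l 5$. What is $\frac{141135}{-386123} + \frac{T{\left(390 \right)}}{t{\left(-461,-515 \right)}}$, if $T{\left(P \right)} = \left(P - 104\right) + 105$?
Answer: $- \frac{476290268}{890013515} \approx -0.53515$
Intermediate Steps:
$t{\left(l,q \right)} = 5 l$
$T{\left(P \right)} = 1 + P$ ($T{\left(P \right)} = \left(-104 + P\right) + 105 = 1 + P$)
$\frac{141135}{-386123} + \frac{T{\left(390 \right)}}{t{\left(-461,-515 \right)}} = \frac{141135}{-386123} + \frac{1 + 390}{5 \left(-461\right)} = 141135 \left(- \frac{1}{386123}\right) + \frac{391}{-2305} = - \frac{141135}{386123} + 391 \left(- \frac{1}{2305}\right) = - \frac{141135}{386123} - \frac{391}{2305} = - \frac{476290268}{890013515}$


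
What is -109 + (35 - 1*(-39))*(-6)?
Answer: -553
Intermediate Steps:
-109 + (35 - 1*(-39))*(-6) = -109 + (35 + 39)*(-6) = -109 + 74*(-6) = -109 - 444 = -553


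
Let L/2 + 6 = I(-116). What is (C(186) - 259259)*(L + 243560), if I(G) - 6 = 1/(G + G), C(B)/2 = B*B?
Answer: -5369955158253/116 ≈ -4.6293e+10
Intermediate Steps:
C(B) = 2*B**2 (C(B) = 2*(B*B) = 2*B**2)
I(G) = 6 + 1/(2*G) (I(G) = 6 + 1/(G + G) = 6 + 1/(2*G))
L = -1/116 (L = -12 + 2*(6 + (1/2)/(-116)) = -12 + 2*(6 + (1/2)*(-1/116)) = -12 + 2*(6 - 1/232) = -12 + 2*(1391/232) = -12 + 1391/116 = -1/116 ≈ -0.0086207)
(C(186) - 259259)*(L + 243560) = (2*186**2 - 259259)*(-1/116 + 243560) = (2*34596 - 259259)*(28252959/116) = (69192 - 259259)*(28252959/116) = -190067*28252959/116 = -5369955158253/116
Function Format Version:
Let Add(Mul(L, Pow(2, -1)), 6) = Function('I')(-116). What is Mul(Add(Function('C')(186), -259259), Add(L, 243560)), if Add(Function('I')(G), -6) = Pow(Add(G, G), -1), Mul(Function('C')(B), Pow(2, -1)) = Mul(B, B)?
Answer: Rational(-5369955158253, 116) ≈ -4.6293e+10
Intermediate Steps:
Function('C')(B) = Mul(2, Pow(B, 2)) (Function('C')(B) = Mul(2, Mul(B, B)) = Mul(2, Pow(B, 2)))
Function('I')(G) = Add(6, Mul(Rational(1, 2), Pow(G, -1))) (Function('I')(G) = Add(6, Pow(Add(G, G), -1)) = Add(6, Pow(Mul(2, G), -1)) = Add(6, Mul(Rational(1, 2), Pow(G, -1))))
L = Rational(-1, 116) (L = Add(-12, Mul(2, Add(6, Mul(Rational(1, 2), Pow(-116, -1))))) = Add(-12, Mul(2, Add(6, Mul(Rational(1, 2), Rational(-1, 116))))) = Add(-12, Mul(2, Add(6, Rational(-1, 232)))) = Add(-12, Mul(2, Rational(1391, 232))) = Add(-12, Rational(1391, 116)) = Rational(-1, 116) ≈ -0.0086207)
Mul(Add(Function('C')(186), -259259), Add(L, 243560)) = Mul(Add(Mul(2, Pow(186, 2)), -259259), Add(Rational(-1, 116), 243560)) = Mul(Add(Mul(2, 34596), -259259), Rational(28252959, 116)) = Mul(Add(69192, -259259), Rational(28252959, 116)) = Mul(-190067, Rational(28252959, 116)) = Rational(-5369955158253, 116)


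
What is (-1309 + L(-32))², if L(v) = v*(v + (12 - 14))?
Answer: 48841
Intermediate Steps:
L(v) = v*(-2 + v) (L(v) = v*(v - 2) = v*(-2 + v))
(-1309 + L(-32))² = (-1309 - 32*(-2 - 32))² = (-1309 - 32*(-34))² = (-1309 + 1088)² = (-221)² = 48841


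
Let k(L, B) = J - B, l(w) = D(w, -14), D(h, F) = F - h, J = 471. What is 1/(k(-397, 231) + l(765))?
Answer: -1/539 ≈ -0.0018553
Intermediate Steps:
l(w) = -14 - w
k(L, B) = 471 - B
1/(k(-397, 231) + l(765)) = 1/((471 - 1*231) + (-14 - 1*765)) = 1/((471 - 231) + (-14 - 765)) = 1/(240 - 779) = 1/(-539) = -1/539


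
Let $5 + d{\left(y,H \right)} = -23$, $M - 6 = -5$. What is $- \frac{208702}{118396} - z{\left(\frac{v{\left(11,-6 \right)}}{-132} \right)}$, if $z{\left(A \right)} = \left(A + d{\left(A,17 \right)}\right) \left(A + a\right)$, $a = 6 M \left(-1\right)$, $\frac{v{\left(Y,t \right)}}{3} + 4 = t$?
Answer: $- \frac{2322046545}{14325916} \approx -162.09$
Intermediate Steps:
$M = 1$ ($M = 6 - 5 = 1$)
$d{\left(y,H \right)} = -28$ ($d{\left(y,H \right)} = -5 - 23 = -28$)
$v{\left(Y,t \right)} = -12 + 3 t$
$a = -6$ ($a = 6 \cdot 1 \left(-1\right) = 6 \left(-1\right) = -6$)
$z{\left(A \right)} = \left(-28 + A\right) \left(-6 + A\right)$ ($z{\left(A \right)} = \left(A - 28\right) \left(A - 6\right) = \left(-28 + A\right) \left(-6 + A\right)$)
$- \frac{208702}{118396} - z{\left(\frac{v{\left(11,-6 \right)}}{-132} \right)} = - \frac{208702}{118396} - \left(168 + \left(\frac{-12 + 3 \left(-6\right)}{-132}\right)^{2} - 34 \frac{-12 + 3 \left(-6\right)}{-132}\right) = \left(-208702\right) \frac{1}{118396} - \left(168 + \left(\left(-12 - 18\right) \left(- \frac{1}{132}\right)\right)^{2} - 34 \left(-12 - 18\right) \left(- \frac{1}{132}\right)\right) = - \frac{104351}{59198} - \left(168 + \left(\left(-30\right) \left(- \frac{1}{132}\right)\right)^{2} - 34 \left(\left(-30\right) \left(- \frac{1}{132}\right)\right)\right) = - \frac{104351}{59198} - \left(168 + \left(\frac{5}{22}\right)^{2} - \frac{85}{11}\right) = - \frac{104351}{59198} - \left(168 + \frac{25}{484} - \frac{85}{11}\right) = - \frac{104351}{59198} - \frac{77597}{484} = - \frac{2322046545}{14325916}$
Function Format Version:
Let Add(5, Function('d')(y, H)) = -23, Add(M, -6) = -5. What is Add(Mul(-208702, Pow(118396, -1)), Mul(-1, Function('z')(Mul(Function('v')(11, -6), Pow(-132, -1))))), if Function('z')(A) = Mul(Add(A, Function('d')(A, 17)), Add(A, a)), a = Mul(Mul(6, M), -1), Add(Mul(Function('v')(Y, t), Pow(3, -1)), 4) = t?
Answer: Rational(-2322046545, 14325916) ≈ -162.09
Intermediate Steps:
M = 1 (M = Add(6, -5) = 1)
Function('d')(y, H) = -28 (Function('d')(y, H) = Add(-5, -23) = -28)
Function('v')(Y, t) = Add(-12, Mul(3, t))
a = -6 (a = Mul(Mul(6, 1), -1) = Mul(6, -1) = -6)
Function('z')(A) = Mul(Add(-28, A), Add(-6, A)) (Function('z')(A) = Mul(Add(A, -28), Add(A, -6)) = Mul(Add(-28, A), Add(-6, A)))
Add(Mul(-208702, Pow(118396, -1)), Mul(-1, Function('z')(Mul(Function('v')(11, -6), Pow(-132, -1))))) = Add(Mul(-208702, Pow(118396, -1)), Mul(-1, Add(168, Pow(Mul(Add(-12, Mul(3, -6)), Pow(-132, -1)), 2), Mul(-34, Mul(Add(-12, Mul(3, -6)), Pow(-132, -1)))))) = Add(Mul(-208702, Rational(1, 118396)), Mul(-1, Add(168, Pow(Mul(Add(-12, -18), Rational(-1, 132)), 2), Mul(-34, Mul(Add(-12, -18), Rational(-1, 132)))))) = Add(Rational(-104351, 59198), Mul(-1, Add(168, Pow(Mul(-30, Rational(-1, 132)), 2), Mul(-34, Mul(-30, Rational(-1, 132)))))) = Add(Rational(-104351, 59198), Mul(-1, Add(168, Pow(Rational(5, 22), 2), Mul(-34, Rational(5, 22))))) = Add(Rational(-104351, 59198), Mul(-1, Add(168, Rational(25, 484), Rational(-85, 11)))) = Add(Rational(-104351, 59198), Mul(-1, Rational(77597, 484))) = Add(Rational(-104351, 59198), Rational(-77597, 484)) = Rational(-2322046545, 14325916)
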